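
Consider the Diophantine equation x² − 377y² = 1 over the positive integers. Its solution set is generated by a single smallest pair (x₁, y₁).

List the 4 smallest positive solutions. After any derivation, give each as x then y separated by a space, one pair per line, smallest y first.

233 12
108577 5592
50596649 2605860
23577929857 1214325168

[19; 2,2,2,38] for √377; ℓ=4 ⇒ convergent index 3
k=0  a_k=19  p_k/q_k = 19/1
k=1  a_k=2  p_k/q_k = 39/2
k=2  a_k=2  p_k/q_k = 97/5
k=3  a_k=2  p_k/q_k = 233/12
→ (233, 12).  Check: 233²=54289, 377·12²=54288, difference 1.
n=2: (233,12)∘(233,12) = (233·233+377·12·12, 233·12+12·233) = (108577,5592)
n=3: (108577,5592)∘(233,12) = (233·108577+377·12·5592, 233·5592+12·108577) = (50596649,2605860)
n=4: (50596649,2605860)∘(233,12) = (233·50596649+377·12·2605860, 233·2605860+12·50596649) = (23577929857,1214325168)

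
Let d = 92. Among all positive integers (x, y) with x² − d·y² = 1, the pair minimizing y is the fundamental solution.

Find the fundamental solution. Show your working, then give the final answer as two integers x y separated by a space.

1151 120

[9; 1,1,2,4,2,1,1,18] for √92; ℓ=8 ⇒ convergent index 7
a_0=9:  p_0=9·1+0=9,  q_0=9·0+1=1
a_1=1:  p_1=1·9+1=10,  q_1=1·1+0=1
…
a_5=2:  p_5=2·211+48=470,  q_5=2·22+5=49
a_6=1:  p_6=1·470+211=681,  q_6=1·49+22=71
a_7=1:  p_7=1·681+470=1151,  q_7=1·71+49=120
(x₁, y₁) = (1151, 120);  1151² − 92·120² = 1 ✓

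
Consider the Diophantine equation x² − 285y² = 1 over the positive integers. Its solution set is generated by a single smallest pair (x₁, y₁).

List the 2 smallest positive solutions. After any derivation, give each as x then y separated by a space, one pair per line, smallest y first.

√285 → a₀=16, period (1,7,2,7,1,32); ℓ=6 even so k=5
a_0=16:  p_0=16·1+0=16,  q_0=16·0+1=1
…
a_2=7:  p_2=7·17+16=135,  q_2=7·1+1=8
…
a_4=7:  p_4=7·287+135=2144,  q_4=7·17+8=127
a_5=1:  p_5=1·2144+287=2431,  q_5=1·127+17=144
→ (2431, 144).  Check: 2431²=5909761, 285·144²=5909760, difference 1.
(2431+144√285)^2 = 11819521 + 700128√285

2431 144
11819521 700128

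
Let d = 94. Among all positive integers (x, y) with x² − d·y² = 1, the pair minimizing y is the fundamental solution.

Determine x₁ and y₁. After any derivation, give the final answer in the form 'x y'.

[9; 1,2,3,1,1,…,2,1,18] for √94; ℓ=16 ⇒ convergent index 15
a_0=9:  p_0=9·1+0=9,  q_0=9·0+1=1
a_1=1:  p_1=1·9+1=10,  q_1=1·1+0=1
…
a_7=1:  p_7=1·1241+223=1464,  q_7=1·128+23=151
…
a_9=1:  p_9=1·12953+1464=14417,  q_9=1·1336+151=1487
…
a_14=2:  p_14=2·652934+184493=1490361,  q_14=2·67345+19029=153719
a_15=1:  p_15=1·1490361+652934=2143295,  q_15=1·153719+67345=221064
fundamental: x₁=2143295, y₁=221064  (since 4593713457025 − 94·48869292096 = 1)

2143295 221064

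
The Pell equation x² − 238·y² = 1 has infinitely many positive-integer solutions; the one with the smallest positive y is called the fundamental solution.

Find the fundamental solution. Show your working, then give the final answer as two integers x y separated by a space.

[15; 2,2,1,14,1,2,2,30] for √238; ℓ=8 ⇒ convergent index 7
k=0  a_k=15  p_k/q_k = 15/1
k=1  a_k=2  p_k/q_k = 31/2
…
k=4  a_k=14  p_k/q_k = 1589/103
…
k=6  a_k=2  p_k/q_k = 4983/323
k=7  a_k=2  p_k/q_k = 11663/756
(x₁, y₁) = (11663, 756);  11663² − 238·756² = 1 ✓

11663 756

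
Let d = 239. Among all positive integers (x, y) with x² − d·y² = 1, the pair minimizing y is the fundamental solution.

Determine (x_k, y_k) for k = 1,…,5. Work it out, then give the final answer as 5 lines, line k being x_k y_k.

6195120 400729
76759023628799 4965128484960
951062724926484326640 61519133559490389671
11783895416893046404284364801 762236829394135240588726080
146005292350203948217495381647615600 9444297253032328704218497935069529

[15; 2,5,1,2,4,15,4,2,1,5,2,30] for √239; ℓ=12 ⇒ convergent index 11
i=0: a=15 ⇒ p=15, q=1
…
i=4: a=2 ⇒ p=572, q=37
…
i=6: a=15 ⇒ p=37907, q=2452
i=7: a=4 ⇒ p=154117, q=9969
i=8: a=2 ⇒ p=346141, q=22390
i=9: a=1 ⇒ p=500258, q=32359
i=10: a=5 ⇒ p=2847431, q=184185
i=11: a=2 ⇒ p=6195120, q=400729
→ (6195120, 400729).  Check: 6195120²=38379511814400, 239·400729²=38379511814399, difference 1.
(6195120+400729√239)^2 = 76759023628799 + 4965128484960√239
(6195120+400729√239)^3 = 951062724926484326640 + 61519133559490389671√239
(6195120+400729√239)^4 = 11783895416893046404284364801 + 762236829394135240588726080√239
(6195120+400729√239)^5 = 146005292350203948217495381647615600 + 9444297253032328704218497935069529√239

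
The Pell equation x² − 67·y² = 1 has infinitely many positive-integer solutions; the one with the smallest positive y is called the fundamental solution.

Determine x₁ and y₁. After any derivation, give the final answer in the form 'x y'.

√67 → a₀=8, period (5,2,1,1,7,1,1,2,5,16); ℓ=10 even so k=9
step 0: (8, 1)  from 8·(1,0) + (0,1)
step 1: (41, 5)  from 5·(8,1) + (1,0)
step 2: (90, 11)  from 2·(41,5) + (8,1)
step 3: (131, 16)  from 1·(90,11) + (41,5)
step 4: (221, 27)  from 1·(131,16) + (90,11)
step 5: (1678, 205)  from 7·(221,27) + (131,16)
…
step 8: (9053, 1106)  from 2·(3577,437) + (1899,232)
step 9: (48842, 5967)  from 5·(9053,1106) + (3577,437)
fundamental: x₁=48842, y₁=5967  (since 2385540964 − 67·35605089 = 1)

48842 5967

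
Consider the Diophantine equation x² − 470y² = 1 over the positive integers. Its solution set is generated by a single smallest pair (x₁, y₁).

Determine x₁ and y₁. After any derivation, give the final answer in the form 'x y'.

√470 = [21; 1,2,8,2,1,42, …], period ℓ=6 (even) → k=5
k=0  a_k=21  p_k/q_k = 21/1
…
k=2  a_k=2  p_k/q_k = 65/3
k=3  a_k=8  p_k/q_k = 542/25
k=4  a_k=2  p_k/q_k = 1149/53
k=5  a_k=1  p_k/q_k = 1691/78
(x₁, y₁) = (1691, 78);  1691² − 470·78² = 1 ✓

1691 78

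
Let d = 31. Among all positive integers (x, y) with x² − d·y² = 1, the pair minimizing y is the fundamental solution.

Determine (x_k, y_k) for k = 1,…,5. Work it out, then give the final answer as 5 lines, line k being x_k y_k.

1520 273
4620799 829920
14047227440 2522956527
42703566796801 7669787012160
129818829015047600 23316149994009873

[5; 1,1,3,5,3,1,1,10] for √31; ℓ=8 ⇒ convergent index 7
a_0=5:  p_0=5·1+0=5,  q_0=5·0+1=1
a_1=1:  p_1=1·5+1=6,  q_1=1·1+0=1
a_2=1:  p_2=1·6+5=11,  q_2=1·1+1=2
a_3=3:  p_3=3·11+6=39,  q_3=3·2+1=7
…
a_5=3:  p_5=3·206+39=657,  q_5=3·37+7=118
a_6=1:  p_6=1·657+206=863,  q_6=1·118+37=155
a_7=1:  p_7=1·863+657=1520,  q_7=1·155+118=273
fundamental: x₁=1520, y₁=273  (since 2310400 − 31·74529 = 1)
k=2:  x_2 = 1520·1520+31·273·273 = 4620799,  y_2 = 1520·273+273·1520 = 829920
k=3:  x_3 = 1520·4620799+31·273·829920 = 14047227440,  y_3 = 1520·829920+273·4620799 = 2522956527
k=4:  x_4 = 1520·14047227440+31·273·2522956527 = 42703566796801,  y_4 = 1520·2522956527+273·14047227440 = 7669787012160
k=5:  x_5 = 1520·42703566796801+31·273·7669787012160 = 129818829015047600,  y_5 = 1520·7669787012160+273·42703566796801 = 23316149994009873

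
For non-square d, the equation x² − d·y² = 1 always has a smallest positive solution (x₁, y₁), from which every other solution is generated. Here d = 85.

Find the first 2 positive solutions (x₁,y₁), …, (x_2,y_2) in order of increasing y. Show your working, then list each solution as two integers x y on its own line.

285769 30996
163327842721 17715391848

d=85: √d = [9; 4,1,1,4,18] (ℓ=5, odd), read p_9/q_9
k=0  a_k=9  p_k/q_k = 9/1
…
k=2  a_k=1  p_k/q_k = 46/5
…
k=5  a_k=18  p_k/q_k = 6887/747
…
k=8  a_k=1  p_k/q_k = 62739/6805
k=9  a_k=4  p_k/q_k = 285769/30996
(x₁, y₁) = (285769, 30996);  285769² − 85·30996² = 1 ✓
(x_2, y_2) = (285769·285769 + 85·30996·30996, 285769·30996 + 30996·285769) = (163327842721, 17715391848)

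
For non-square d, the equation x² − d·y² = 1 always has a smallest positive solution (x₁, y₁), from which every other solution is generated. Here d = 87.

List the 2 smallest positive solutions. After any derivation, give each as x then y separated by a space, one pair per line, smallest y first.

28 3
1567 168

d=87: √d = [9; 3,18] (ℓ=2, even), read p_1/q_1
i=0: a=9 ⇒ p=9, q=1
i=1: a=3 ⇒ p=28, q=3
→ (28, 3).  Check: 28²=784, 87·3²=783, difference 1.
(28+3√87)^2 = 1567 + 168√87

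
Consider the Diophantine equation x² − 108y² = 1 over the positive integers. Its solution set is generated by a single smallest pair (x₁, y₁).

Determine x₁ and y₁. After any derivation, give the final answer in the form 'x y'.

1351 130

√108 → a₀=10, period (2,1,1,4,1,1,2,20); ℓ=8 even so k=7
a_0=10:  p_0=10·1+0=10,  q_0=10·0+1=1
a_1=2:  p_1=2·10+1=21,  q_1=2·1+0=2
a_2=1:  p_2=1·21+10=31,  q_2=1·2+1=3
…
a_6=1:  p_6=1·291+239=530,  q_6=1·28+23=51
a_7=2:  p_7=2·530+291=1351,  q_7=2·51+28=130
(x₁, y₁) = (1351, 130);  1351² − 108·130² = 1 ✓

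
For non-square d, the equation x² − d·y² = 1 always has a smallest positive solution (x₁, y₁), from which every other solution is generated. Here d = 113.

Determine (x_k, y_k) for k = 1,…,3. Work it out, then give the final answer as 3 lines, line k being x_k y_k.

1204353 113296
2900932297217 272896754976
6987493029899166849 657328051091107760

d=113: √d = [10; 1,1,1,2,2,1,1,1,20] (ℓ=9, odd), read p_17/q_17
step 0: (10, 1)  from 10·(1,0) + (0,1)
step 1: (11, 1)  from 1·(10,1) + (1,0)
…
step 4: (85, 8)  from 2·(32,3) + (21,2)
…
step 10: (16785, 1579)  from 1·(16009,1506) + (776,73)
step 11: (32794, 3085)  from 1·(16785,1579) + (16009,1506)
…
step 15: (445435, 41903)  from 1·(313483,29490) + (131952,12413)
step 16: (758918, 71393)  from 1·(445435,41903) + (313483,29490)
step 17: (1204353, 113296)  from 1·(758918,71393) + (445435,41903)
→ (1204353, 113296).  Check: 1204353²=1450466148609, 113·113296²=1450466148608, difference 1.
(x_2, y_2) = (1204353·1204353 + 113·113296·113296, 1204353·113296 + 113296·1204353) = (2900932297217, 272896754976)
(x_3, y_3) = (1204353·2900932297217 + 113·113296·272896754976, 1204353·272896754976 + 113296·2900932297217) = (6987493029899166849, 657328051091107760)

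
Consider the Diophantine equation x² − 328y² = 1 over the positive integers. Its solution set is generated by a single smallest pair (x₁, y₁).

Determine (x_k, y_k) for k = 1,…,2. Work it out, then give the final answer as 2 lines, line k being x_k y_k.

163 9
53137 2934

√328 = [18; 9,36, …], period ℓ=2 (even) → k=1
step 0: (18, 1)  from 18·(1,0) + (0,1)
step 1: (163, 9)  from 9·(18,1) + (1,0)
fundamental: x₁=163, y₁=9  (since 26569 − 328·81 = 1)
(x_2, y_2) = (163·163 + 328·9·9, 163·9 + 9·163) = (53137, 2934)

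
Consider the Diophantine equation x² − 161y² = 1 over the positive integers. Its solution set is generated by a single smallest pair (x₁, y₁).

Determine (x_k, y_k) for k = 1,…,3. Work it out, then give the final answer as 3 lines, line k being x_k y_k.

√161 = [12; 1,2,4,1,2,1,4,2,1,24, …], period ℓ=10 (even) → k=9
step 0: (12, 1)  from 12·(1,0) + (0,1)
step 1: (13, 1)  from 1·(12,1) + (1,0)
step 2: (38, 3)  from 2·(13,1) + (12,1)
…
step 5: (571, 45)  from 2·(203,16) + (165,13)
…
step 8: (8108, 639)  from 2·(3667,289) + (774,61)
step 9: (11775, 928)  from 1·(8108,639) + (3667,289)
→ (11775, 928).  Check: 11775²=138650625, 161·928²=138650624, difference 1.
(11775+928√161)^2 = 277301249 + 21854400√161
(11775+928√161)^3 = 6530444402175 + 514671119072√161

11775 928
277301249 21854400
6530444402175 514671119072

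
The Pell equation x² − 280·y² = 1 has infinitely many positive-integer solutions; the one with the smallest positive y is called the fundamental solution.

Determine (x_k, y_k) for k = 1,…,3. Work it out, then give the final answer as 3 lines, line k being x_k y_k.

√280 = [16; 1,2,1,2,1,32, …], period ℓ=6 (even) → k=5
step 0: (16, 1)  from 16·(1,0) + (0,1)
step 1: (17, 1)  from 1·(16,1) + (1,0)
step 2: (50, 3)  from 2·(17,1) + (16,1)
step 3: (67, 4)  from 1·(50,3) + (17,1)
step 4: (184, 11)  from 2·(67,4) + (50,3)
step 5: (251, 15)  from 1·(184,11) + (67,4)
→ (251, 15).  Check: 251²=63001, 280·15²=63000, difference 1.
(251+15√280)^2 = 126001 + 7530√280
(251+15√280)^3 = 63252251 + 3780045√280

251 15
126001 7530
63252251 3780045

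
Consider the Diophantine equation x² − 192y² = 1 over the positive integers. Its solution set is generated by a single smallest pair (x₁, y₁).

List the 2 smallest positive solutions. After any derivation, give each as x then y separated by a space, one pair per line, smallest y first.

97 7
18817 1358

d=192: √d = [13; 1,5,1,26] (ℓ=4, even), read p_3/q_3
k=0  a_k=13  p_k/q_k = 13/1
…
k=2  a_k=5  p_k/q_k = 83/6
k=3  a_k=1  p_k/q_k = 97/7
fundamental: x₁=97, y₁=7  (since 9409 − 192·49 = 1)
n=2: (97,7)∘(97,7) = (97·97+192·7·7, 97·7+7·97) = (18817,1358)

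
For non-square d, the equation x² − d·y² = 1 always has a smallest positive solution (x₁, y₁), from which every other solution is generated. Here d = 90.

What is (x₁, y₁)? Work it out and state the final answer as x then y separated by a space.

19 2

d=90: √d = [9; 2,18] (ℓ=2, even), read p_1/q_1
step 0: (9, 1)  from 9·(1,0) + (0,1)
step 1: (19, 2)  from 2·(9,1) + (1,0)
→ (19, 2).  Check: 19²=361, 90·2²=360, difference 1.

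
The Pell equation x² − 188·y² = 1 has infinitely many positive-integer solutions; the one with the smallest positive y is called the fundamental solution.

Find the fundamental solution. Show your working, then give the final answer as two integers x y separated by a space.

4607 336

[13; 1,2,2,6,2,2,1,26] for √188; ℓ=8 ⇒ convergent index 7
a_0=13:  p_0=13·1+0=13,  q_0=13·0+1=1
a_1=1:  p_1=1·13+1=14,  q_1=1·1+0=1
a_2=2:  p_2=2·14+13=41,  q_2=2·1+1=3
…
a_6=2:  p_6=2·1330+617=3277,  q_6=2·97+45=239
a_7=1:  p_7=1·3277+1330=4607,  q_7=1·239+97=336
fundamental: x₁=4607, y₁=336  (since 21224449 − 188·112896 = 1)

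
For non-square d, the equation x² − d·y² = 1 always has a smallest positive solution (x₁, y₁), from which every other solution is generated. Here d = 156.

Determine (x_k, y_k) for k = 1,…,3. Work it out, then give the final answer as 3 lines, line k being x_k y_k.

25 2
1249 100
62425 4998

[12; 2,24] for √156; ℓ=2 ⇒ convergent index 1
step 0: (12, 1)  from 12·(1,0) + (0,1)
step 1: (25, 2)  from 2·(12,1) + (1,0)
fundamental: x₁=25, y₁=2  (since 625 − 156·4 = 1)
k=2:  x_2 = 25·25+156·2·2 = 1249,  y_2 = 25·2+2·25 = 100
k=3:  x_3 = 25·1249+156·2·100 = 62425,  y_3 = 25·100+2·1249 = 4998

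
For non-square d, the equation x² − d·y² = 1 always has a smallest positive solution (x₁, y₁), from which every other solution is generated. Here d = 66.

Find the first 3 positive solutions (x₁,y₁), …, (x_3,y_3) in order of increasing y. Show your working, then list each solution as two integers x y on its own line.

65 8
8449 1040
1098305 135192

[8; 8,16] for √66; ℓ=2 ⇒ convergent index 1
a_0=8:  p_0=8·1+0=8,  q_0=8·0+1=1
a_1=8:  p_1=8·8+1=65,  q_1=8·1+0=8
→ (65, 8).  Check: 65²=4225, 66·8²=4224, difference 1.
(x_2, y_2) = (65·65 + 66·8·8, 65·8 + 8·65) = (8449, 1040)
(x_3, y_3) = (65·8449 + 66·8·1040, 65·1040 + 8·8449) = (1098305, 135192)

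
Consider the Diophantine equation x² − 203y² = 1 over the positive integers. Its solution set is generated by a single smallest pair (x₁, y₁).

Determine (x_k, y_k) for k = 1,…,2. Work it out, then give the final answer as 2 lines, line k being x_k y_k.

57 4
6497 456

d=203: √d = [14; 4,28] (ℓ=2, even), read p_1/q_1
i=0: a=14 ⇒ p=14, q=1
i=1: a=4 ⇒ p=57, q=4
fundamental: x₁=57, y₁=4  (since 3249 − 203·16 = 1)
n=2: (57,4)∘(57,4) = (57·57+203·4·4, 57·4+4·57) = (6497,456)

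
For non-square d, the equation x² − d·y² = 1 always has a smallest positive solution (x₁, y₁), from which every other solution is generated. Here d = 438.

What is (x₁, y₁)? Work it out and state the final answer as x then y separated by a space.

√438 → a₀=20, period (1,12,1,40); ℓ=4 even so k=3
i=0: a=20 ⇒ p=20, q=1
…
i=2: a=12 ⇒ p=272, q=13
i=3: a=1 ⇒ p=293, q=14
→ (293, 14).  Check: 293²=85849, 438·14²=85848, difference 1.

293 14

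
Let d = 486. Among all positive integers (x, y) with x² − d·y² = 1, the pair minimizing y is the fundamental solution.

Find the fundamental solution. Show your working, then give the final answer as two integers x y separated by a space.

[22; 22,44] for √486; ℓ=2 ⇒ convergent index 1
step 0: (22, 1)  from 22·(1,0) + (0,1)
step 1: (485, 22)  from 22·(22,1) + (1,0)
fundamental: x₁=485, y₁=22  (since 235225 − 486·484 = 1)

485 22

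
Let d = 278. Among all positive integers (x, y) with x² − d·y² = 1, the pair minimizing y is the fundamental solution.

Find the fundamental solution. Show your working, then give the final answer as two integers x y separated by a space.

d=278: √d = [16; 1,2,16,2,1,32] (ℓ=6, even), read p_5/q_5
k=0  a_k=16  p_k/q_k = 16/1
k=1  a_k=1  p_k/q_k = 17/1
…
k=3  a_k=16  p_k/q_k = 817/49
k=4  a_k=2  p_k/q_k = 1684/101
k=5  a_k=1  p_k/q_k = 2501/150
→ (2501, 150).  Check: 2501²=6255001, 278·150²=6255000, difference 1.

2501 150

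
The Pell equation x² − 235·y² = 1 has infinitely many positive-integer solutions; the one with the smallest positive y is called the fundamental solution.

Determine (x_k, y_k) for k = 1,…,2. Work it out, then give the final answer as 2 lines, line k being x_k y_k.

46 3
4231 276

d=235: √d = [15; 3,30] (ℓ=2, even), read p_1/q_1
k=0  a_k=15  p_k/q_k = 15/1
k=1  a_k=3  p_k/q_k = 46/3
→ (46, 3).  Check: 46²=2116, 235·3²=2115, difference 1.
k=2:  x_2 = 46·46+235·3·3 = 4231,  y_2 = 46·3+3·46 = 276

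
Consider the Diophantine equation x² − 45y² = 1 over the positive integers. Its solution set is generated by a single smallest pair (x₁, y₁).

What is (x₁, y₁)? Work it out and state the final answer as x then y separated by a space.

161 24

√45 → a₀=6, period (1,2,2,2,1,12); ℓ=6 even so k=5
step 0: (6, 1)  from 6·(1,0) + (0,1)
step 1: (7, 1)  from 1·(6,1) + (1,0)
…
step 3: (47, 7)  from 2·(20,3) + (7,1)
step 4: (114, 17)  from 2·(47,7) + (20,3)
step 5: (161, 24)  from 1·(114,17) + (47,7)
→ (161, 24).  Check: 161²=25921, 45·24²=25920, difference 1.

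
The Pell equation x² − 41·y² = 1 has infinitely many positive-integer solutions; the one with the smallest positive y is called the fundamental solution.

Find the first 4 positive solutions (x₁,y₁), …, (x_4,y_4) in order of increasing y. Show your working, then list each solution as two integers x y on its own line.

√41 = [6; 2,2,12, …], period ℓ=3 (odd) → k=5
i=0: a=6 ⇒ p=6, q=1
i=1: a=2 ⇒ p=13, q=2
i=2: a=2 ⇒ p=32, q=5
i=3: a=12 ⇒ p=397, q=62
i=4: a=2 ⇒ p=826, q=129
i=5: a=2 ⇒ p=2049, q=320
→ (2049, 320).  Check: 2049²=4198401, 41·320²=4198400, difference 1.
k=2:  x_2 = 2049·2049+41·320·320 = 8396801,  y_2 = 2049·320+320·2049 = 1311360
k=3:  x_3 = 2049·8396801+41·320·1311360 = 34410088449,  y_3 = 2049·1311360+320·8396801 = 5373952960
k=4:  x_4 = 2049·34410088449+41·320·5373952960 = 141012534067201,  y_4 = 2049·5373952960+320·34410088449 = 22022457918720

2049 320
8396801 1311360
34410088449 5373952960
141012534067201 22022457918720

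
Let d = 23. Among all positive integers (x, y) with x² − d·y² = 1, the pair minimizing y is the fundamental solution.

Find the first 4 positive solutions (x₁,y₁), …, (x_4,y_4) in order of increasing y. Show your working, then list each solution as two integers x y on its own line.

24 5
1151 240
55224 11515
2649601 552480

d=23: √d = [4; 1,3,1,8] (ℓ=4, even), read p_3/q_3
i=0: a=4 ⇒ p=4, q=1
i=1: a=1 ⇒ p=5, q=1
i=2: a=3 ⇒ p=19, q=4
i=3: a=1 ⇒ p=24, q=5
fundamental: x₁=24, y₁=5  (since 576 − 23·25 = 1)
k=2:  x_2 = 24·24+23·5·5 = 1151,  y_2 = 24·5+5·24 = 240
k=3:  x_3 = 24·1151+23·5·240 = 55224,  y_3 = 24·240+5·1151 = 11515
k=4:  x_4 = 24·55224+23·5·11515 = 2649601,  y_4 = 24·11515+5·55224 = 552480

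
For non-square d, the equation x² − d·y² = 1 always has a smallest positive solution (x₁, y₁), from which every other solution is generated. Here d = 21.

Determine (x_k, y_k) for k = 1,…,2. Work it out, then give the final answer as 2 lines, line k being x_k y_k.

√21 = [4; 1,1,2,1,1,8, …], period ℓ=6 (even) → k=5
a_0=4:  p_0=4·1+0=4,  q_0=4·0+1=1
…
a_3=2:  p_3=2·9+5=23,  q_3=2·2+1=5
a_4=1:  p_4=1·23+9=32,  q_4=1·5+2=7
a_5=1:  p_5=1·32+23=55,  q_5=1·7+5=12
(x₁, y₁) = (55, 12);  55² − 21·12² = 1 ✓
(x_2, y_2) = (55·55 + 21·12·12, 55·12 + 12·55) = (6049, 1320)

55 12
6049 1320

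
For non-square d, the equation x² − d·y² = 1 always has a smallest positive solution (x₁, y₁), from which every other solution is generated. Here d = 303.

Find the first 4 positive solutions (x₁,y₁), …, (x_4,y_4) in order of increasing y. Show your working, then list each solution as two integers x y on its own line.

2524 145
12741151 731960
64317327724 3694933935
324673857609601 18652025771920

√303 → a₀=17, period (2,2,5,2,2,34); ℓ=6 even so k=5
k=0  a_k=17  p_k/q_k = 17/1
k=1  a_k=2  p_k/q_k = 35/2
k=2  a_k=2  p_k/q_k = 87/5
k=3  a_k=5  p_k/q_k = 470/27
k=4  a_k=2  p_k/q_k = 1027/59
k=5  a_k=2  p_k/q_k = 2524/145
(x₁, y₁) = (2524, 145);  2524² − 303·145² = 1 ✓
n=2: (2524,145)∘(2524,145) = (2524·2524+303·145·145, 2524·145+145·2524) = (12741151,731960)
n=3: (12741151,731960)∘(2524,145) = (2524·12741151+303·145·731960, 2524·731960+145·12741151) = (64317327724,3694933935)
n=4: (64317327724,3694933935)∘(2524,145) = (2524·64317327724+303·145·3694933935, 2524·3694933935+145·64317327724) = (324673857609601,18652025771920)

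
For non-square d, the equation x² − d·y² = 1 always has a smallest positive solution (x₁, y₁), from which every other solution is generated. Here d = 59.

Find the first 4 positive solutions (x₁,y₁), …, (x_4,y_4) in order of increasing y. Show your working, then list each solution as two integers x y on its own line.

530 69
561799 73140
595506410 77528331
631236232801 82179957720

[7; 1,2,7,2,1,14] for √59; ℓ=6 ⇒ convergent index 5
k=0  a_k=7  p_k/q_k = 7/1
…
k=4  a_k=2  p_k/q_k = 361/47
k=5  a_k=1  p_k/q_k = 530/69
(x₁, y₁) = (530, 69);  530² − 59·69² = 1 ✓
(x_2, y_2) = (530·530 + 59·69·69, 530·69 + 69·530) = (561799, 73140)
(x_3, y_3) = (530·561799 + 59·69·73140, 530·73140 + 69·561799) = (595506410, 77528331)
(x_4, y_4) = (530·595506410 + 59·69·77528331, 530·77528331 + 69·595506410) = (631236232801, 82179957720)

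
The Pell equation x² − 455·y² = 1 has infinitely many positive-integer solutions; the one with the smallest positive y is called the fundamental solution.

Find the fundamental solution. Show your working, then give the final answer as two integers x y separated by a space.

√455 → a₀=21, period (3,42); ℓ=2 even so k=1
k=0  a_k=21  p_k/q_k = 21/1
k=1  a_k=3  p_k/q_k = 64/3
→ (64, 3).  Check: 64²=4096, 455·3²=4095, difference 1.

64 3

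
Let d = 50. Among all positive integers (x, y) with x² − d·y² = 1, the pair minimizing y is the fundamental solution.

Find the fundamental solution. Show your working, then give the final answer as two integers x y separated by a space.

d=50: √d = [7; 14] (ℓ=1, odd), read p_1/q_1
a_0=7:  p_0=7·1+0=7,  q_0=7·0+1=1
a_1=14:  p_1=14·7+1=99,  q_1=14·1+0=14
→ (99, 14).  Check: 99²=9801, 50·14²=9800, difference 1.

99 14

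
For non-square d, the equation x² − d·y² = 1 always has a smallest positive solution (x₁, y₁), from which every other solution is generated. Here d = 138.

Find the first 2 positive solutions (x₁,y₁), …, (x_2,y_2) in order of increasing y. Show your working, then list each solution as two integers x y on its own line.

47 4
4417 376

d=138: √d = [11; 1,2,1,22] (ℓ=4, even), read p_3/q_3
i=0: a=11 ⇒ p=11, q=1
i=1: a=1 ⇒ p=12, q=1
i=2: a=2 ⇒ p=35, q=3
i=3: a=1 ⇒ p=47, q=4
→ (47, 4).  Check: 47²=2209, 138·4²=2208, difference 1.
(47+4√138)^2 = 4417 + 376√138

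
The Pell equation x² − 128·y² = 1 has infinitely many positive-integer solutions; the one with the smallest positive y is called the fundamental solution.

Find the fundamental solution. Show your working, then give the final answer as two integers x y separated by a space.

√128 → a₀=11, period (3,5,3,22); ℓ=4 even so k=3
a_0=11:  p_0=11·1+0=11,  q_0=11·0+1=1
…
a_2=5:  p_2=5·34+11=181,  q_2=5·3+1=16
a_3=3:  p_3=3·181+34=577,  q_3=3·16+3=51
(x₁, y₁) = (577, 51);  577² − 128·51² = 1 ✓

577 51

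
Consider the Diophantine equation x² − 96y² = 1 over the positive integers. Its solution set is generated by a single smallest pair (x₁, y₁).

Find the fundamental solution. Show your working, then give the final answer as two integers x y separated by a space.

49 5

√96 = [9; 1,3,1,18, …], period ℓ=4 (even) → k=3
k=0  a_k=9  p_k/q_k = 9/1
k=1  a_k=1  p_k/q_k = 10/1
k=2  a_k=3  p_k/q_k = 39/4
k=3  a_k=1  p_k/q_k = 49/5
(x₁, y₁) = (49, 5);  49² − 96·5² = 1 ✓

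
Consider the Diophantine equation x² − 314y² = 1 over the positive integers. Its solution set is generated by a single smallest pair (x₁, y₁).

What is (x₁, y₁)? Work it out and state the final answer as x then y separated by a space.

392499 22150

√314 = [17; 1,2,1,1,2,1,34, …], period ℓ=7 (odd) → k=13
step 0: (17, 1)  from 17·(1,0) + (0,1)
step 1: (18, 1)  from 1·(17,1) + (1,0)
step 2: (53, 3)  from 2·(18,1) + (17,1)
step 3: (71, 4)  from 1·(53,3) + (18,1)
step 4: (124, 7)  from 1·(71,4) + (53,3)
step 5: (319, 18)  from 2·(124,7) + (71,4)
step 6: (443, 25)  from 1·(319,18) + (124,7)
step 7: (15381, 868)  from 34·(443,25) + (319,18)
step 8: (15824, 893)  from 1·(15381,868) + (443,25)
…
step 10: (62853, 3547)  from 1·(47029,2654) + (15824,893)
step 11: (109882, 6201)  from 1·(62853,3547) + (47029,2654)
step 12: (282617, 15949)  from 2·(109882,6201) + (62853,3547)
step 13: (392499, 22150)  from 1·(282617,15949) + (109882,6201)
(x₁, y₁) = (392499, 22150);  392499² − 314·22150² = 1 ✓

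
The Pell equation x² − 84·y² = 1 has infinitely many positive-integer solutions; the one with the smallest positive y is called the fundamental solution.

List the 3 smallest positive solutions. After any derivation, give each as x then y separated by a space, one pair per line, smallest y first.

55 6
6049 660
665335 72594

[9; 6,18] for √84; ℓ=2 ⇒ convergent index 1
a_0=9:  p_0=9·1+0=9,  q_0=9·0+1=1
a_1=6:  p_1=6·9+1=55,  q_1=6·1+0=6
→ (55, 6).  Check: 55²=3025, 84·6²=3024, difference 1.
(55+6√84)^2 = 6049 + 660√84
(55+6√84)^3 = 665335 + 72594√84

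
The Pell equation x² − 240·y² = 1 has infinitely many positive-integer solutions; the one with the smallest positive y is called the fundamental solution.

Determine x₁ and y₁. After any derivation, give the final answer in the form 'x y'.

d=240: √d = [15; 2,30] (ℓ=2, even), read p_1/q_1
step 0: (15, 1)  from 15·(1,0) + (0,1)
step 1: (31, 2)  from 2·(15,1) + (1,0)
→ (31, 2).  Check: 31²=961, 240·2²=960, difference 1.

31 2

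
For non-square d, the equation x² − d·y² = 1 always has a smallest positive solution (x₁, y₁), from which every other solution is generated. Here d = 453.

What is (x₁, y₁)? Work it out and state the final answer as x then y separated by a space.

d=453: √d = [21; 3,1,1,10,14,10,1,1,3,42] (ℓ=10, even), read p_9/q_9
k=0  a_k=21  p_k/q_k = 21/1
k=1  a_k=3  p_k/q_k = 64/3
k=2  a_k=1  p_k/q_k = 85/4
k=3  a_k=1  p_k/q_k = 149/7
…
k=5  a_k=14  p_k/q_k = 22199/1043
…
k=7  a_k=1  p_k/q_k = 245764/11547
k=8  a_k=1  p_k/q_k = 469329/22051
k=9  a_k=3  p_k/q_k = 1653751/77700
(x₁, y₁) = (1653751, 77700);  1653751² − 453·77700² = 1 ✓

1653751 77700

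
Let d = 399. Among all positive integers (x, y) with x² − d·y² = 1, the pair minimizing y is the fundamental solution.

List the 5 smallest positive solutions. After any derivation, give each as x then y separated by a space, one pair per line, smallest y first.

√399 → a₀=19, period (1,38); ℓ=2 even so k=1
a_0=19:  p_0=19·1+0=19,  q_0=19·0+1=1
a_1=1:  p_1=1·19+1=20,  q_1=1·1+0=1
→ (20, 1).  Check: 20²=400, 399·1²=399, difference 1.
n=2: (20,1)∘(20,1) = (20·20+399·1·1, 20·1+1·20) = (799,40)
n=3: (799,40)∘(20,1) = (20·799+399·1·40, 20·40+1·799) = (31940,1599)
n=4: (31940,1599)∘(20,1) = (20·31940+399·1·1599, 20·1599+1·31940) = (1276801,63920)
n=5: (1276801,63920)∘(20,1) = (20·1276801+399·1·63920, 20·63920+1·1276801) = (51040100,2555201)

20 1
799 40
31940 1599
1276801 63920
51040100 2555201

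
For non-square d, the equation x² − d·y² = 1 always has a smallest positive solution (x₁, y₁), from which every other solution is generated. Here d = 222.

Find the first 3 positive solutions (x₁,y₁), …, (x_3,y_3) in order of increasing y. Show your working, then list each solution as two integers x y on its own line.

149 10
44401 2980
13231349 888030

√222 → a₀=14, period (1,8,1,28); ℓ=4 even so k=3
i=0: a=14 ⇒ p=14, q=1
…
i=2: a=8 ⇒ p=134, q=9
i=3: a=1 ⇒ p=149, q=10
fundamental: x₁=149, y₁=10  (since 22201 − 222·100 = 1)
n=2: (149,10)∘(149,10) = (149·149+222·10·10, 149·10+10·149) = (44401,2980)
n=3: (44401,2980)∘(149,10) = (149·44401+222·10·2980, 149·2980+10·44401) = (13231349,888030)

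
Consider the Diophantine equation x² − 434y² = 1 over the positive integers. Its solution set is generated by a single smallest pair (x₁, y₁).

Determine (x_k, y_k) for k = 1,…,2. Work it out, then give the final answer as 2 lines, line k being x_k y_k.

√434 → a₀=20, period (1,4,1,40); ℓ=4 even so k=3
a_0=20:  p_0=20·1+0=20,  q_0=20·0+1=1
a_1=1:  p_1=1·20+1=21,  q_1=1·1+0=1
a_2=4:  p_2=4·21+20=104,  q_2=4·1+1=5
a_3=1:  p_3=1·104+21=125,  q_3=1·5+1=6
fundamental: x₁=125, y₁=6  (since 15625 − 434·36 = 1)
k=2:  x_2 = 125·125+434·6·6 = 31249,  y_2 = 125·6+6·125 = 1500

125 6
31249 1500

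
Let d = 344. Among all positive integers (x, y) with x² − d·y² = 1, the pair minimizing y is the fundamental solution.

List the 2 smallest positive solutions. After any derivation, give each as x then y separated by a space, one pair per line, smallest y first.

√344 = [18; 1,1,4,1,3,1,4,1,1,36, …], period ℓ=10 (even) → k=9
k=0  a_k=18  p_k/q_k = 18/1
k=1  a_k=1  p_k/q_k = 19/1
…
k=3  a_k=4  p_k/q_k = 167/9
…
k=5  a_k=3  p_k/q_k = 779/42
k=6  a_k=1  p_k/q_k = 983/53
…
k=8  a_k=1  p_k/q_k = 5694/307
k=9  a_k=1  p_k/q_k = 10405/561
fundamental: x₁=10405, y₁=561  (since 108264025 − 344·314721 = 1)
(10405+561√344)^2 = 216528049 + 11674410√344

10405 561
216528049 11674410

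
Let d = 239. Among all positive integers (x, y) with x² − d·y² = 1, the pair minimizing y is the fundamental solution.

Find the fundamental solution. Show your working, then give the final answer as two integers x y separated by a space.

√239 = [15; 2,5,1,2,4,15,4,2,1,5,2,30, …], period ℓ=12 (even) → k=11
k=0  a_k=15  p_k/q_k = 15/1
k=1  a_k=2  p_k/q_k = 31/2
k=2  a_k=5  p_k/q_k = 170/11
k=3  a_k=1  p_k/q_k = 201/13
…
k=6  a_k=15  p_k/q_k = 37907/2452
k=7  a_k=4  p_k/q_k = 154117/9969
k=8  a_k=2  p_k/q_k = 346141/22390
…
k=10  a_k=5  p_k/q_k = 2847431/184185
k=11  a_k=2  p_k/q_k = 6195120/400729
(x₁, y₁) = (6195120, 400729);  6195120² − 239·400729² = 1 ✓

6195120 400729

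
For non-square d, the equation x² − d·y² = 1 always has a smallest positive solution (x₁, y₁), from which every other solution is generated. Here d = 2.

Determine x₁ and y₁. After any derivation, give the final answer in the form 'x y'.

d=2: √d = [1; 2] (ℓ=1, odd), read p_1/q_1
k=0  a_k=1  p_k/q_k = 1/1
k=1  a_k=2  p_k/q_k = 3/2
fundamental: x₁=3, y₁=2  (since 9 − 2·4 = 1)

3 2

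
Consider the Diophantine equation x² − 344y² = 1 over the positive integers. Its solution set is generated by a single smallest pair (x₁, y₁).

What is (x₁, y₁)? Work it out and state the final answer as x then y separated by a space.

10405 561

[18; 1,1,4,1,3,1,4,1,1,36] for √344; ℓ=10 ⇒ convergent index 9
a_0=18:  p_0=18·1+0=18,  q_0=18·0+1=1
…
a_3=4:  p_3=4·37+19=167,  q_3=4·2+1=9
…
a_5=3:  p_5=3·204+167=779,  q_5=3·11+9=42
…
a_7=4:  p_7=4·983+779=4711,  q_7=4·53+42=254
a_8=1:  p_8=1·4711+983=5694,  q_8=1·254+53=307
a_9=1:  p_9=1·5694+4711=10405,  q_9=1·307+254=561
fundamental: x₁=10405, y₁=561  (since 108264025 − 344·314721 = 1)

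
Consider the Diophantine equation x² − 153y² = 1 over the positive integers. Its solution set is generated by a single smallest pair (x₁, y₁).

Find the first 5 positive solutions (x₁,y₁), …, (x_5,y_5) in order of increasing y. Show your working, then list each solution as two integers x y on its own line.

2177 176
9478657 766304
41270070401 3336487440
179689877047297 14527065547456
782369683393860737 63250840057135984

√153 → a₀=12, period (2,1,2,2,2,1,2,24); ℓ=8 even so k=7
k=0  a_k=12  p_k/q_k = 12/1
…
k=5  a_k=2  p_k/q_k = 569/46
k=6  a_k=1  p_k/q_k = 804/65
k=7  a_k=2  p_k/q_k = 2177/176
→ (2177, 176).  Check: 2177²=4739329, 153·176²=4739328, difference 1.
n=2: (2177,176)∘(2177,176) = (2177·2177+153·176·176, 2177·176+176·2177) = (9478657,766304)
n=3: (9478657,766304)∘(2177,176) = (2177·9478657+153·176·766304, 2177·766304+176·9478657) = (41270070401,3336487440)
n=4: (41270070401,3336487440)∘(2177,176) = (2177·41270070401+153·176·3336487440, 2177·3336487440+176·41270070401) = (179689877047297,14527065547456)
n=5: (179689877047297,14527065547456)∘(2177,176) = (2177·179689877047297+153·176·14527065547456, 2177·14527065547456+176·179689877047297) = (782369683393860737,63250840057135984)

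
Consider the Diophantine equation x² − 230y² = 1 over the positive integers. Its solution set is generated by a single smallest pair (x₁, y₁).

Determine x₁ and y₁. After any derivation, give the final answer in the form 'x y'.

91 6

d=230: √d = [15; 6,30] (ℓ=2, even), read p_1/q_1
i=0: a=15 ⇒ p=15, q=1
i=1: a=6 ⇒ p=91, q=6
→ (91, 6).  Check: 91²=8281, 230·6²=8280, difference 1.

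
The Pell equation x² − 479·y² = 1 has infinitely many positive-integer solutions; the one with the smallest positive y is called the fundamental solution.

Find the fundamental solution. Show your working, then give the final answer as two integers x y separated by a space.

2989440 136591

√479 → a₀=21, period (1,7,1,3,2,21,2,3,1,7,1,42); ℓ=12 even so k=11
k=0  a_k=21  p_k/q_k = 21/1
…
k=2  a_k=7  p_k/q_k = 175/8
k=3  a_k=1  p_k/q_k = 197/9
…
k=5  a_k=2  p_k/q_k = 1729/79
k=6  a_k=21  p_k/q_k = 37075/1694
k=7  a_k=2  p_k/q_k = 75879/3467
k=8  a_k=3  p_k/q_k = 264712/12095
k=9  a_k=1  p_k/q_k = 340591/15562
k=10  a_k=7  p_k/q_k = 2648849/121029
k=11  a_k=1  p_k/q_k = 2989440/136591
→ (2989440, 136591).  Check: 2989440²=8936751513600, 479·136591²=8936751513599, difference 1.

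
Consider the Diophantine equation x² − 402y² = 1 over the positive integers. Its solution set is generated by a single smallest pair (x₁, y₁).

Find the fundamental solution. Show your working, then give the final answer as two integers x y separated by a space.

√402 = [20; 20,40, …], period ℓ=2 (even) → k=1
a_0=20:  p_0=20·1+0=20,  q_0=20·0+1=1
a_1=20:  p_1=20·20+1=401,  q_1=20·1+0=20
(x₁, y₁) = (401, 20);  401² − 402·20² = 1 ✓

401 20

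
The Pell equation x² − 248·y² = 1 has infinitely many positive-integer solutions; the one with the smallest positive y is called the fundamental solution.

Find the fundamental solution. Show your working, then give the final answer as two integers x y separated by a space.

63 4

√248 → a₀=15, period (1,2,1,30); ℓ=4 even so k=3
a_0=15:  p_0=15·1+0=15,  q_0=15·0+1=1
a_1=1:  p_1=1·15+1=16,  q_1=1·1+0=1
a_2=2:  p_2=2·16+15=47,  q_2=2·1+1=3
a_3=1:  p_3=1·47+16=63,  q_3=1·3+1=4
→ (63, 4).  Check: 63²=3969, 248·4²=3968, difference 1.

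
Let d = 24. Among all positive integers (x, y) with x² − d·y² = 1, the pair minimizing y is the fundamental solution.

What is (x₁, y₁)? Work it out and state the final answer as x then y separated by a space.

[4; 1,8] for √24; ℓ=2 ⇒ convergent index 1
i=0: a=4 ⇒ p=4, q=1
i=1: a=1 ⇒ p=5, q=1
(x₁, y₁) = (5, 1);  5² − 24·1² = 1 ✓

5 1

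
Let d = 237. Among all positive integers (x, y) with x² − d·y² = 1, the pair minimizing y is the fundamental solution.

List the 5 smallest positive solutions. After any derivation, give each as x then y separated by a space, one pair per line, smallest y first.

√237 = [15; 2,1,1,7,10,7,1,1,2,30, …], period ℓ=10 (even) → k=9
i=0: a=15 ⇒ p=15, q=1
…
i=5: a=10 ⇒ p=5927, q=385
i=6: a=7 ⇒ p=42074, q=2733
i=7: a=1 ⇒ p=48001, q=3118
i=8: a=1 ⇒ p=90075, q=5851
i=9: a=2 ⇒ p=228151, q=14820
fundamental: x₁=228151, y₁=14820  (since 52052878801 − 237·219632400 = 1)
(228151+14820√237)^2 = 104105757601 + 6762395640√237
(228151+14820√237)^3 = 47503665404623351 + 3085694655308460√237
(228151+14820√237)^4 = 21676017531356338550401 + 1408008642599798519280√237
(228151+14820√237)^5 = 9890810151545456327820453751 + 642477159632487569289194100√237

228151 14820
104105757601 6762395640
47503665404623351 3085694655308460
21676017531356338550401 1408008642599798519280
9890810151545456327820453751 642477159632487569289194100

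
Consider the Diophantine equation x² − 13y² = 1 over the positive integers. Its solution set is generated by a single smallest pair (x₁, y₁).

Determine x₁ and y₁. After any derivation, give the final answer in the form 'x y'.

d=13: √d = [3; 1,1,1,1,6] (ℓ=5, odd), read p_9/q_9
a_0=3:  p_0=3·1+0=3,  q_0=3·0+1=1
…
a_5=6:  p_5=6·18+11=119,  q_5=6·5+3=33
…
a_8=1:  p_8=1·256+137=393,  q_8=1·71+38=109
a_9=1:  p_9=1·393+256=649,  q_9=1·109+71=180
(x₁, y₁) = (649, 180);  649² − 13·180² = 1 ✓

649 180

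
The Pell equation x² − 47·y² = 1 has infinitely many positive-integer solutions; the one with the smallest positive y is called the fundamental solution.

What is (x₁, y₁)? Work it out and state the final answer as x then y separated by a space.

[6; 1,5,1,12] for √47; ℓ=4 ⇒ convergent index 3
step 0: (6, 1)  from 6·(1,0) + (0,1)
step 1: (7, 1)  from 1·(6,1) + (1,0)
step 2: (41, 6)  from 5·(7,1) + (6,1)
step 3: (48, 7)  from 1·(41,6) + (7,1)
(x₁, y₁) = (48, 7);  48² − 47·7² = 1 ✓

48 7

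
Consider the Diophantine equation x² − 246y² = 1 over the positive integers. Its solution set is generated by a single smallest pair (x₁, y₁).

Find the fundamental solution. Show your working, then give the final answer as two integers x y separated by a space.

88805 5662

√246 = [15; 1,2,5,1,14,1,5,2,1,30, …], period ℓ=10 (even) → k=9
step 0: (15, 1)  from 15·(1,0) + (0,1)
step 1: (16, 1)  from 1·(15,1) + (1,0)
step 2: (47, 3)  from 2·(16,1) + (15,1)
step 3: (251, 16)  from 5·(47,3) + (16,1)
step 4: (298, 19)  from 1·(251,16) + (47,3)
step 5: (4423, 282)  from 14·(298,19) + (251,16)
step 6: (4721, 301)  from 1·(4423,282) + (298,19)
step 7: (28028, 1787)  from 5·(4721,301) + (4423,282)
step 8: (60777, 3875)  from 2·(28028,1787) + (4721,301)
step 9: (88805, 5662)  from 1·(60777,3875) + (28028,1787)
fundamental: x₁=88805, y₁=5662  (since 7886328025 − 246·32058244 = 1)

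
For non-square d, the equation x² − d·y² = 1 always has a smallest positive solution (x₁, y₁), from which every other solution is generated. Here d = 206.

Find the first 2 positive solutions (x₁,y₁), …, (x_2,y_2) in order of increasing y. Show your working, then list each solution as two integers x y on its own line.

59535 4148
7088832449 493902360

[14; 2,1,5,14,5,1,2,28] for √206; ℓ=8 ⇒ convergent index 7
step 0: (14, 1)  from 14·(1,0) + (0,1)
step 1: (29, 2)  from 2·(14,1) + (1,0)
step 2: (43, 3)  from 1·(29,2) + (14,1)
step 3: (244, 17)  from 5·(43,3) + (29,2)
step 4: (3459, 241)  from 14·(244,17) + (43,3)
…
step 6: (20998, 1463)  from 1·(17539,1222) + (3459,241)
step 7: (59535, 4148)  from 2·(20998,1463) + (17539,1222)
→ (59535, 4148).  Check: 59535²=3544416225, 206·4148²=3544416224, difference 1.
n=2: (59535,4148)∘(59535,4148) = (59535·59535+206·4148·4148, 59535·4148+4148·59535) = (7088832449,493902360)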